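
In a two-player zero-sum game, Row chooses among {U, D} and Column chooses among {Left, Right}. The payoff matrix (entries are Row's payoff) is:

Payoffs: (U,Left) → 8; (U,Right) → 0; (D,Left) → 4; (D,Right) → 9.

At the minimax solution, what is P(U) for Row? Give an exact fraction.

5/13

Row minima: U → 0, D → 4; maximin = 4.
Column maxima: Left → 8, Right → 9; minimax = 8.
4 ≠ 8, so there is no saddle point; optimal play is mixed.
Let Row play U with probability p. Expected payoff against Left: 8p + 4(1−p) = 4p + 4; against Right: 0p + 9(1−p) = −9p + 9.
Setting these equal: 4p + 4 = −9p + 9 ⇒ 13p = 5 ⇒ p = 5/13, and the value is (4)·(5/13) + 4 = 72/13.
For Column: with q = P(Left), equating U's and D's payoffs gives 8q = −5q + 9 ⇒ q = 9/13.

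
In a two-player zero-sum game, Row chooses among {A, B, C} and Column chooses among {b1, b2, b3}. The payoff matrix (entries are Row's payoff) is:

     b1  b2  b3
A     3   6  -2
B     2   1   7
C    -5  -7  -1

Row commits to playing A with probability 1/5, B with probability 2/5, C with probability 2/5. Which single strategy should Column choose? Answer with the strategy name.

b2

If Column plays b1, Row's expected payoff is (1/5)·3 + (2/5)·2 + (2/5)·(-5) = -3/5.
If Column plays b2, Row's expected payoff is (1/5)·6 + (2/5)·1 + (2/5)·(-7) = -6/5.
If Column plays b3, Row's expected payoff is (1/5)·(-2) + (2/5)·7 + (2/5)·(-1) = 2.
Column minimizes Row's payoff; the smallest is -6/5, so the best response is b2.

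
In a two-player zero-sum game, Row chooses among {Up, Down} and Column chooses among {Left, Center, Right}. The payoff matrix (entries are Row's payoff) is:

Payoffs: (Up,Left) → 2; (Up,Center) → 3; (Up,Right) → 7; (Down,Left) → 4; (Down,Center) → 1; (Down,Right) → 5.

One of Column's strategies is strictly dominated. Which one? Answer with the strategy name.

Left holds Row's payoff strictly below Right in every row: 2 < 7, 4 < 5.
So Right is strictly dominated for Column.

Right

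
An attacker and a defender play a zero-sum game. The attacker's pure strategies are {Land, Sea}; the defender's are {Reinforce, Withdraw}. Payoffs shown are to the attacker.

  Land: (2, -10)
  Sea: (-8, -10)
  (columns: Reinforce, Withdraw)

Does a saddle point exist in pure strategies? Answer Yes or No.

Row minima: Land → -10, Sea → -10; maximin = -10.
Column maxima: Reinforce → 2, Withdraw → -10; minimax = -10.
maximin = minimax = -10, so a saddle point exists.

Yes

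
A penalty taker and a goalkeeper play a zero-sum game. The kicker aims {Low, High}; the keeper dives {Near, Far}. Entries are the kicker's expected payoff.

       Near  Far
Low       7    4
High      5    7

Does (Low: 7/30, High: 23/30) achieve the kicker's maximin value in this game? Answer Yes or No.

Against Near this mix gives (7/30)·7 + (23/30)·5 = 82/15.
Against Far this mix gives (7/30)·4 + (23/30)·7 = 63/10.
The keeper will play Near, holding the kicker to 82/15. Shifting weight toward the row that does better against Near would raise this floor (the equalizing mix achieves 29/5 against both Near and Far), so the proposed strategy is not optimal.

No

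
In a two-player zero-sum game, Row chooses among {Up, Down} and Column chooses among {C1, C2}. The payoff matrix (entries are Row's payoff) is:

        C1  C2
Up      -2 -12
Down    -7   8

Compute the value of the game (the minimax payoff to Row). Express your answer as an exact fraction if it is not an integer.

-4

Row minima: Up → -12, Down → -7; maximin = -7.
Column maxima: C1 → -2, C2 → 8; minimax = -2.
-7 ≠ -2, so there is no saddle point; optimal play is mixed.
Let Row play Up with probability p. Expected payoff against C1: (-2)p + (-7)(1−p) = 5p − 7; against C2: (-12)p + 8(1−p) = −20p + 8.
Setting these equal: 5p − 7 = −20p + 8 ⇒ 25p = 15 ⇒ p = 3/5, and the value is (5)·(3/5) − 7 = -4.
For Column: with q = P(C1), equating Up's and Down's payoffs gives 10q − 12 = −15q + 8 ⇒ q = 4/5.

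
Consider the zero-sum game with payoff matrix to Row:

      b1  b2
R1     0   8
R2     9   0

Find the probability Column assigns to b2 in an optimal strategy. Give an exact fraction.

9/17

Row minima: R1 → 0, R2 → 0; maximin = 0.
Column maxima: b1 → 9, b2 → 8; minimax = 8.
0 ≠ 8, so there is no saddle point; optimal play is mixed.
Let Row play R1 with probability p. Expected payoff against b1: 0p + 9(1−p) = −9p + 9; against b2: 8p + 0(1−p) = 8p.
Setting these equal: −9p + 9 = 8p ⇒ −17p = -9 ⇒ p = 9/17, and the value is (-9)·(9/17) + 9 = 72/17.
For Column: with q = P(b1), equating R1's and R2's payoffs gives −8q + 8 = 9q ⇒ q = 8/17.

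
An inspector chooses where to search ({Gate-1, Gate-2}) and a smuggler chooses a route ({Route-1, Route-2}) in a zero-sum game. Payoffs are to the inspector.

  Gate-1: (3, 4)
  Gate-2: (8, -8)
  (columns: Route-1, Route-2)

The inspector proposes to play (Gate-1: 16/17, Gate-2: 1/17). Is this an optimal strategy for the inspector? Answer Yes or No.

Against Route-1 this mix gives (16/17)·3 + (1/17)·8 = 56/17.
Against Route-2 this mix gives (16/17)·4 + (1/17)·(-8) = 56/17.
All of the smuggler's active replies (Route-1, Route-2) yield 56/17, and no column does worse for the inspector. The mix makes the smuggler indifferent and guarantees 56/17, so it is optimal.

Yes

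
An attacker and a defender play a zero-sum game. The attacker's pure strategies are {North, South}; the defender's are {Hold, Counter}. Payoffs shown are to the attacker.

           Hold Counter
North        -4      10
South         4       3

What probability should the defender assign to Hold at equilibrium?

Row minima: North → -4, South → 3; maximin = 3.
Column maxima: Hold → 4, Counter → 10; minimax = 4.
3 ≠ 4, so there is no saddle point; optimal play is mixed.
Let the attacker play North with probability p. Expected payoff against Hold: (-4)p + 4(1−p) = −8p + 4; against Counter: 10p + 3(1−p) = 7p + 3.
Setting these equal: −8p + 4 = 7p + 3 ⇒ −15p = -1 ⇒ p = 1/15, and the value is (-8)·(1/15) + 4 = 52/15.
For the defender: with q = P(Hold), equating North's and South's payoffs gives −14q + 10 = q + 3 ⇒ q = 7/15.

7/15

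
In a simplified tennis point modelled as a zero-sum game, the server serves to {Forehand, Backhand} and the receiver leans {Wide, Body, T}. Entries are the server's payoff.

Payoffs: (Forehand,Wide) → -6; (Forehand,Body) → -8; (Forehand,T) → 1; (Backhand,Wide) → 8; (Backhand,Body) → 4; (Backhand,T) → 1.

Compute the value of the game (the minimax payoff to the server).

1

Row minima: Forehand → -8, Backhand → 1; maximin = 1.
Column maxima: Wide → 8, Body → 4, T → 1; minimax = 1.
Since maximin = minimax = 1, there is a saddle point and the value is 1.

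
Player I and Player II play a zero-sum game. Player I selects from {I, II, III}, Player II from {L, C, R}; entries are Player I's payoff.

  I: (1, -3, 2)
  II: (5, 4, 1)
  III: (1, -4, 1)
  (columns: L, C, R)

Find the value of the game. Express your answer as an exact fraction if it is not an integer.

Row minima: I → -3, II → 1, III → -4; maximin = 1.
Column maxima: L → 5, C → 4, R → 2; minimax = 2.
1 ≠ 2, so there is no saddle point; optimal play is mixed.
L is strictly dominated by C (it gives Player I strictly more in every row), so Player II never plays it.
With L eliminated, III is strictly dominated by I (I gives Player I strictly more in every remaining column), so Player I never plays it.
On the remaining 2×2 (I, II vs C, R):
Let Player I play I with probability p. Expected payoff against C: (-3)p + 4(1−p) = −7p + 4; against R: 2p + 1(1−p) = p + 1.
Setting these equal: −7p + 4 = p + 1 ⇒ −8p = -3 ⇒ p = 3/8, and the value is (-7)·(3/8) + 4 = 11/8.
For Player II: with q = P(C), equating I's and II's payoffs gives −5q + 2 = 3q + 1 ⇒ q = 1/8.

11/8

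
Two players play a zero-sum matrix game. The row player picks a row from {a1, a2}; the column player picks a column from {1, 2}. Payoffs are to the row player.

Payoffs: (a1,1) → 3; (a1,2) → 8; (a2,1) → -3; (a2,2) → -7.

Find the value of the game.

Row minima: a1 → 3, a2 → -7; maximin = 3.
Column maxima: 1 → 3, 2 → 8; minimax = 3.
Since maximin = minimax = 3, there is a saddle point and the value is 3.

3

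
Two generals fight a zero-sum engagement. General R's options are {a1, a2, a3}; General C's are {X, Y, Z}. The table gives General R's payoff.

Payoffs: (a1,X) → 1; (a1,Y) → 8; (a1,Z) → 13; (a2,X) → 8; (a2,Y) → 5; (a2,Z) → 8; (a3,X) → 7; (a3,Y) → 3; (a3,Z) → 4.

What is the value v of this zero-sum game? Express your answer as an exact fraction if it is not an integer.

59/10

Row minima: a1 → 1, a2 → 5, a3 → 3; maximin = 5.
Column maxima: X → 8, Y → 8, Z → 13; minimax = 8.
5 ≠ 8, so there is no saddle point; optimal play is mixed.
a3 is strictly dominated by a2, so General R never plays it.
Z is strictly dominated by Y (it gives General R strictly more in every row), so General C never plays it.
On the remaining 2×2 (a1, a2 vs X, Y):
Let General R play a1 with probability p. Expected payoff against X: 1p + 8(1−p) = −7p + 8; against Y: 8p + 5(1−p) = 3p + 5.
Setting these equal: −7p + 8 = 3p + 5 ⇒ −10p = -3 ⇒ p = 3/10, and the value is (-7)·(3/10) + 8 = 59/10.
For General C: with q = P(X), equating a1's and a2's payoffs gives −7q + 8 = 3q + 5 ⇒ q = 3/10.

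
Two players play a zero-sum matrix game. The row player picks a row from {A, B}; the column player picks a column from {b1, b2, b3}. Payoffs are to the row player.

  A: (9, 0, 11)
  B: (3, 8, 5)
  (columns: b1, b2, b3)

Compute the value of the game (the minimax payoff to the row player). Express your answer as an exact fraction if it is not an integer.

Row minima: A → 0, B → 3; maximin = 3.
Column maxima: b1 → 9, b2 → 8, b3 → 11; minimax = 8.
3 ≠ 8, so there is no saddle point; optimal play is mixed.
b3 is strictly dominated by b1 (it gives the row player strictly more in every row), so the column player never plays it.
On the remaining 2×2 (A, B vs b1, b2):
Let the row player play A with probability p. Expected payoff against b1: 9p + 3(1−p) = 6p + 3; against b2: 0p + 8(1−p) = −8p + 8.
Setting these equal: 6p + 3 = −8p + 8 ⇒ 14p = 5 ⇒ p = 5/14, and the value is (6)·(5/14) + 3 = 36/7.
For the column player: with q = P(b1), equating A's and B's payoffs gives 9q = −5q + 8 ⇒ q = 4/7.

36/7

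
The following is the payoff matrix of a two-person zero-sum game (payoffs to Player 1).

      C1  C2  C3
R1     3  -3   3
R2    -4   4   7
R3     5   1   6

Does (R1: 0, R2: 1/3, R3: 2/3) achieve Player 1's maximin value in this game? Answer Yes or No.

Yes

Against C1 this mix gives (1/3)·(-4) + (2/3)·5 = 2.
Against C2 this mix gives (1/3)·4 + (2/3)·1 = 2.
Against C3 this mix gives (1/3)·7 + (2/3)·6 = 19/3.
All of Player 2's active replies (C1, C2) yield 2, and no column does worse for Player 1. The mix makes Player 2 indifferent and guarantees 2, so it is optimal.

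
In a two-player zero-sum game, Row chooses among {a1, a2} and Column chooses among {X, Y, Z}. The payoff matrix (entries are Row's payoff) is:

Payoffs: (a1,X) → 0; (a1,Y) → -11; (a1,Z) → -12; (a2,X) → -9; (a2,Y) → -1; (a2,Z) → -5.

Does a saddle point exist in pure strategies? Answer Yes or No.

No

Row minima: a1 → -12, a2 → -9; maximin = -9.
Column maxima: X → 0, Y → -1, Z → -5; minimax = -5.
-9 ≠ -5, so no pure-strategy equilibrium exists.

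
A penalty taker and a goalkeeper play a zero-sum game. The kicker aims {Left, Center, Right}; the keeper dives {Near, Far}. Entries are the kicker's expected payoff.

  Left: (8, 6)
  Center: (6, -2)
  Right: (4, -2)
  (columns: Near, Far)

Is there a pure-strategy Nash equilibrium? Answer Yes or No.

Yes

Row minima: Left → 6, Center → -2, Right → -2; maximin = 6.
Column maxima: Near → 8, Far → 6; minimax = 6.
maximin = minimax = 6, so a saddle point exists.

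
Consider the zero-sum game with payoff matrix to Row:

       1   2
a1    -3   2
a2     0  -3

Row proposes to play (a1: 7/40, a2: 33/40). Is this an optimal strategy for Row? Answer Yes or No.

Against 1 this mix gives (7/40)·(-3) + (33/40)·0 = -21/40.
Against 2 this mix gives (7/40)·2 + (33/40)·(-3) = -17/8.
Column will play 2, holding Row to -17/8. Shifting weight toward the row that does better against 2 would raise this floor (the equalizing mix achieves -9/8 against both 2 and 1), so the proposed strategy is not optimal.

No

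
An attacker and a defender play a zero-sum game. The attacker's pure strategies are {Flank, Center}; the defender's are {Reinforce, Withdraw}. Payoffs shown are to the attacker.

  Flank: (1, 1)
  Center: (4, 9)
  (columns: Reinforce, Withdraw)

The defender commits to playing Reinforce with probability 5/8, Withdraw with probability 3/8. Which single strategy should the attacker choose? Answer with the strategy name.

Expected payoff of Flank: (5/8)·1 + (3/8)·1 = 1.
Expected payoff of Center: (5/8)·4 + (3/8)·9 = 47/8.
The largest is 47/8, so the attacker's best response is Center.

Center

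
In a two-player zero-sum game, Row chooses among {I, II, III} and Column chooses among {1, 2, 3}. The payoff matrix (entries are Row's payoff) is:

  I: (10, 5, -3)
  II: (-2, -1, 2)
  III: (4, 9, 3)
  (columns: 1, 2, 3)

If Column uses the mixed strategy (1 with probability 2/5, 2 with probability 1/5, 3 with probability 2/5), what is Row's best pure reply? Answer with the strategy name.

Expected payoff of I: (2/5)·10 + (1/5)·5 + (2/5)·(-3) = 19/5.
Expected payoff of II: (2/5)·(-2) + (1/5)·(-1) + (2/5)·2 = -1/5.
Expected payoff of III: (2/5)·4 + (1/5)·9 + (2/5)·3 = 23/5.
The largest is 23/5, so Row's best response is III.

III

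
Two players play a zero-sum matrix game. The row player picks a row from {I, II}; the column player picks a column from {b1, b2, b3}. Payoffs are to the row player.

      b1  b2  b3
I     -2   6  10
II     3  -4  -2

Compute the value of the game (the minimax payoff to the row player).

Row minima: I → -2, II → -4; maximin = -2.
Column maxima: b1 → 3, b2 → 6, b3 → 10; minimax = 3.
-2 ≠ 3, so there is no saddle point; optimal play is mixed.
b3 is strictly dominated by b2 (it gives the row player strictly more in every row), so the column player never plays it.
On the remaining 2×2 (I, II vs b1, b2):
Let the row player play I with probability p. Expected payoff against b1: (-2)p + 3(1−p) = −5p + 3; against b2: 6p + (-4)(1−p) = 10p − 4.
Setting these equal: −5p + 3 = 10p − 4 ⇒ −15p = -7 ⇒ p = 7/15, and the value is (-5)·(7/15) + 3 = 2/3.
For the column player: with q = P(b1), equating I's and II's payoffs gives −8q + 6 = 7q − 4 ⇒ q = 2/3.

2/3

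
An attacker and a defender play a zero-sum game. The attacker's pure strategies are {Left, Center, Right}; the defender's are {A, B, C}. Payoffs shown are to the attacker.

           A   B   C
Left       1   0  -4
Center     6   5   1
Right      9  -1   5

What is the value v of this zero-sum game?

13/5

Row minima: Left → -4, Center → 1, Right → -1; maximin = 1.
Column maxima: A → 9, B → 5, C → 5; minimax = 5.
1 ≠ 5, so there is no saddle point; optimal play is mixed.
Left is strictly dominated by Center, so the attacker never plays it.
A is strictly dominated by B (it gives the attacker strictly more in every row), so the defender never plays it.
On the remaining 2×2 (Center, Right vs B, C):
Let the attacker play Center with probability p. Expected payoff against B: 5p + (-1)(1−p) = 6p − 1; against C: 1p + 5(1−p) = −4p + 5.
Setting these equal: 6p − 1 = −4p + 5 ⇒ 10p = 6 ⇒ p = 3/5, and the value is (6)·(3/5) − 1 = 13/5.
For the defender: with q = P(B), equating Center's and Right's payoffs gives 4q + 1 = −6q + 5 ⇒ q = 2/5.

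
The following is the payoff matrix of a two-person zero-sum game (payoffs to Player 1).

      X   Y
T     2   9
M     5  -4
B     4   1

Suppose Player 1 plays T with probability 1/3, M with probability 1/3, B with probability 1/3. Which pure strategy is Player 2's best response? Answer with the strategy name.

If Player 2 plays X, Player 1's expected payoff is (1/3)·2 + (1/3)·5 + (1/3)·4 = 11/3.
If Player 2 plays Y, Player 1's expected payoff is (1/3)·9 + (1/3)·(-4) + (1/3)·1 = 2.
Player 2 minimizes Player 1's payoff; the smallest is 2, so the best response is Y.

Y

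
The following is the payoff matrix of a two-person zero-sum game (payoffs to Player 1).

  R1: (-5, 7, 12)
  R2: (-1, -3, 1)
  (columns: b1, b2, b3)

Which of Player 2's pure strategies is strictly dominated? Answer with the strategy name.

b1 holds Player 1's payoff strictly below b3 in every row: -5 < 12, -1 < 1.
So b3 is strictly dominated for Player 2.

b3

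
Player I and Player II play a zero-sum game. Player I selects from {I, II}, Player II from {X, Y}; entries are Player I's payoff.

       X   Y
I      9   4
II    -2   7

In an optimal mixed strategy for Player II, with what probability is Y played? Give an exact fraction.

11/14

Row minima: I → 4, II → -2; maximin = 4.
Column maxima: X → 9, Y → 7; minimax = 7.
4 ≠ 7, so there is no saddle point; optimal play is mixed.
Let Player I play I with probability p. Expected payoff against X: 9p + (-2)(1−p) = 11p − 2; against Y: 4p + 7(1−p) = −3p + 7.
Setting these equal: 11p − 2 = −3p + 7 ⇒ 14p = 9 ⇒ p = 9/14, and the value is (11)·(9/14) − 2 = 71/14.
For Player II: with q = P(X), equating I's and II's payoffs gives 5q + 4 = −9q + 7 ⇒ q = 3/14.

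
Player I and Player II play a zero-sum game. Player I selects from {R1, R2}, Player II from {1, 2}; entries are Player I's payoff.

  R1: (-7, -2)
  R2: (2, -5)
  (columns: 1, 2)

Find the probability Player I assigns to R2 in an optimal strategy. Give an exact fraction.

5/12

Row minima: R1 → -7, R2 → -5; maximin = -5.
Column maxima: 1 → 2, 2 → -2; minimax = -2.
-5 ≠ -2, so there is no saddle point; optimal play is mixed.
Let Player I play R1 with probability p. Expected payoff against 1: (-7)p + 2(1−p) = −9p + 2; against 2: (-2)p + (-5)(1−p) = 3p − 5.
Setting these equal: −9p + 2 = 3p − 5 ⇒ −12p = -7 ⇒ p = 7/12, and the value is (-9)·(7/12) + 2 = -13/4.
For Player II: with q = P(1), equating R1's and R2's payoffs gives −5q − 2 = 7q − 5 ⇒ q = 1/4.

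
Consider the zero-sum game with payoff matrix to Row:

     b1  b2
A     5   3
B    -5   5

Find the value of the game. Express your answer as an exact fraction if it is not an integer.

10/3

Row minima: A → 3, B → -5; maximin = 3.
Column maxima: b1 → 5, b2 → 5; minimax = 5.
3 ≠ 5, so there is no saddle point; optimal play is mixed.
Let Row play A with probability p. Expected payoff against b1: 5p + (-5)(1−p) = 10p − 5; against b2: 3p + 5(1−p) = −2p + 5.
Setting these equal: 10p − 5 = −2p + 5 ⇒ 12p = 10 ⇒ p = 5/6, and the value is (10)·(5/6) − 5 = 10/3.
For Column: with q = P(b1), equating A's and B's payoffs gives 2q + 3 = −10q + 5 ⇒ q = 1/6.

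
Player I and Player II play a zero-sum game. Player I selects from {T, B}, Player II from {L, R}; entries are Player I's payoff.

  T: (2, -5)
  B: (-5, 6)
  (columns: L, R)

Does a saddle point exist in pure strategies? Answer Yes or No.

Row minima: T → -5, B → -5; maximin = -5.
Column maxima: L → 2, R → 6; minimax = 2.
-5 ≠ 2, so no pure-strategy equilibrium exists.

No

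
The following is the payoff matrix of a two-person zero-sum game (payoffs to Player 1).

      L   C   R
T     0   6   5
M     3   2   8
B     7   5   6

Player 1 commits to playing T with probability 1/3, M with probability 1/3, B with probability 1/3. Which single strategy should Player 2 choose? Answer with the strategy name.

L

If Player 2 plays L, Player 1's expected payoff is (1/3)·0 + (1/3)·3 + (1/3)·7 = 10/3.
If Player 2 plays C, Player 1's expected payoff is (1/3)·6 + (1/3)·2 + (1/3)·5 = 13/3.
If Player 2 plays R, Player 1's expected payoff is (1/3)·5 + (1/3)·8 + (1/3)·6 = 19/3.
Player 2 minimizes Player 1's payoff; the smallest is 10/3, so the best response is L.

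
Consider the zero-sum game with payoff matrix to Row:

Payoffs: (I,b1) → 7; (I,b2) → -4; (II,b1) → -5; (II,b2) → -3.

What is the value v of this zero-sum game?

-41/13

Row minima: I → -4, II → -5; maximin = -4.
Column maxima: b1 → 7, b2 → -3; minimax = -3.
-4 ≠ -3, so there is no saddle point; optimal play is mixed.
Let Row play I with probability p. Expected payoff against b1: 7p + (-5)(1−p) = 12p − 5; against b2: (-4)p + (-3)(1−p) = −p − 3.
Setting these equal: 12p − 5 = −p − 3 ⇒ 13p = 2 ⇒ p = 2/13, and the value is (12)·(2/13) − 5 = -41/13.
For Column: with q = P(b1), equating I's and II's payoffs gives 11q − 4 = −2q − 3 ⇒ q = 1/13.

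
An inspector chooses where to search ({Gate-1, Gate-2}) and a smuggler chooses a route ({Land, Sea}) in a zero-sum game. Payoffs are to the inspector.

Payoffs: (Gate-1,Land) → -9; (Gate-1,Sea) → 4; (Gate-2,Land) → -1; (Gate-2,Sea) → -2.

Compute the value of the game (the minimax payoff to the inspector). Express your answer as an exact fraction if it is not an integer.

-11/7

Row minima: Gate-1 → -9, Gate-2 → -2; maximin = -2.
Column maxima: Land → -1, Sea → 4; minimax = -1.
-2 ≠ -1, so there is no saddle point; optimal play is mixed.
Let the inspector play Gate-1 with probability p. Expected payoff against Land: (-9)p + (-1)(1−p) = −8p − 1; against Sea: 4p + (-2)(1−p) = 6p − 2.
Setting these equal: −8p − 1 = 6p − 2 ⇒ −14p = -1 ⇒ p = 1/14, and the value is (-8)·(1/14) − 1 = -11/7.
For the smuggler: with q = P(Land), equating Gate-1's and Gate-2's payoffs gives −13q + 4 = q − 2 ⇒ q = 3/7.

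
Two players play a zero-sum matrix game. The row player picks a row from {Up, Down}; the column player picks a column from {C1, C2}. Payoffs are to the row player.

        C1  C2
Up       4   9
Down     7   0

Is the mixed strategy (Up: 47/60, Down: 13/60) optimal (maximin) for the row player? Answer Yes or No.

Against C1 this mix gives (47/60)·4 + (13/60)·7 = 93/20.
Against C2 this mix gives (47/60)·9 + (13/60)·0 = 141/20.
The column player will play C1, holding the row player to 93/20. Shifting weight toward the row that does better against C1 would raise this floor (the equalizing mix achieves 21/4 against both C1 and C2), so the proposed strategy is not optimal.

No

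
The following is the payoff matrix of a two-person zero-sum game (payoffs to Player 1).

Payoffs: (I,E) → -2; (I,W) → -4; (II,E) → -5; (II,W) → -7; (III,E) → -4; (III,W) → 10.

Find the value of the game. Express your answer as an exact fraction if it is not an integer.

-9/4

Row minima: I → -4, II → -7, III → -4; maximin = -4.
Column maxima: E → -2, W → 10; minimax = -2.
-4 ≠ -2, so there is no saddle point; optimal play is mixed.
II is strictly dominated by I, so Player 1 never plays it.
On the remaining 2×2 (I, III vs E, W):
Let Player 1 play I with probability p. Expected payoff against E: (-2)p + (-4)(1−p) = 2p − 4; against W: (-4)p + 10(1−p) = −14p + 10.
Setting these equal: 2p − 4 = −14p + 10 ⇒ 16p = 14 ⇒ p = 7/8, and the value is (2)·(7/8) − 4 = -9/4.
For Player 2: with q = P(E), equating I's and III's payoffs gives 2q − 4 = −14q + 10 ⇒ q = 7/8.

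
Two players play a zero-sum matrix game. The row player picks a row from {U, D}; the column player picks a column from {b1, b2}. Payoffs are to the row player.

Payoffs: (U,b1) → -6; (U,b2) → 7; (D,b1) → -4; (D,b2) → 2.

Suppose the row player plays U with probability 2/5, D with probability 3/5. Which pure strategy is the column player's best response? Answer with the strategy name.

If the column player plays b1, the row player's expected payoff is (2/5)·(-6) + (3/5)·(-4) = -24/5.
If the column player plays b2, the row player's expected payoff is (2/5)·7 + (3/5)·2 = 4.
The column player minimizes the row player's payoff; the smallest is -24/5, so the best response is b1.

b1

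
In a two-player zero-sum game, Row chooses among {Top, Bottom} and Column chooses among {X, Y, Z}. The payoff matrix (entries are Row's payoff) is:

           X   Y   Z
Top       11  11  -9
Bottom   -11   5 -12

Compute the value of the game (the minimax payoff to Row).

Row minima: Top → -9, Bottom → -12; maximin = -9.
Column maxima: X → 11, Y → 11, Z → -9; minimax = -9.
Since maximin = minimax = -9, there is a saddle point and the value is -9.

-9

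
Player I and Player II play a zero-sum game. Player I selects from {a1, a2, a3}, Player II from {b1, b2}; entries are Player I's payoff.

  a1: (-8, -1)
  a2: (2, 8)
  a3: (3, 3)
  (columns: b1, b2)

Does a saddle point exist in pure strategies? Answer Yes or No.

Yes

Row minima: a1 → -8, a2 → 2, a3 → 3; maximin = 3.
Column maxima: b1 → 3, b2 → 8; minimax = 3.
maximin = minimax = 3, so a saddle point exists.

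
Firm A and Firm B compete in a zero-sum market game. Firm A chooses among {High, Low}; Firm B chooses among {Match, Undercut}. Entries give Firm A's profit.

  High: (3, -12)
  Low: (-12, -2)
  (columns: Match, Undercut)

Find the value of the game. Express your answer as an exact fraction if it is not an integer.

-6

Row minima: High → -12, Low → -12; maximin = -12.
Column maxima: Match → 3, Undercut → -2; minimax = -2.
-12 ≠ -2, so there is no saddle point; optimal play is mixed.
Let Firm A play High with probability p. Expected payoff against Match: 3p + (-12)(1−p) = 15p − 12; against Undercut: (-12)p + (-2)(1−p) = −10p − 2.
Setting these equal: 15p − 12 = −10p − 2 ⇒ 25p = 10 ⇒ p = 2/5, and the value is (15)·(2/5) − 12 = -6.
For Firm B: with q = P(Match), equating High's and Low's payoffs gives 15q − 12 = −10q − 2 ⇒ q = 2/5.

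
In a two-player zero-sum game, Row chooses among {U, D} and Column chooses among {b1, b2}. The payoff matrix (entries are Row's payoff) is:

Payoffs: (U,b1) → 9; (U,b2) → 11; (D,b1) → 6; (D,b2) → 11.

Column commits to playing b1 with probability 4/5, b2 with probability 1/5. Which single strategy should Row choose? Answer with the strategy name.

U

Expected payoff of U: (4/5)·9 + (1/5)·11 = 47/5.
Expected payoff of D: (4/5)·6 + (1/5)·11 = 7.
The largest is 47/5, so Row's best response is U.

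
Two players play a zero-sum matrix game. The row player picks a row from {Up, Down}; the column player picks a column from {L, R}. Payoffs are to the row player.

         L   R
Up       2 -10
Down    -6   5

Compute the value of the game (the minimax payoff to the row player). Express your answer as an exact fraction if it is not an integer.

-50/23

Row minima: Up → -10, Down → -6; maximin = -6.
Column maxima: L → 2, R → 5; minimax = 2.
-6 ≠ 2, so there is no saddle point; optimal play is mixed.
Let the row player play Up with probability p. Expected payoff against L: 2p + (-6)(1−p) = 8p − 6; against R: (-10)p + 5(1−p) = −15p + 5.
Setting these equal: 8p − 6 = −15p + 5 ⇒ 23p = 11 ⇒ p = 11/23, and the value is (8)·(11/23) − 6 = -50/23.
For the column player: with q = P(L), equating Up's and Down's payoffs gives 12q − 10 = −11q + 5 ⇒ q = 15/23.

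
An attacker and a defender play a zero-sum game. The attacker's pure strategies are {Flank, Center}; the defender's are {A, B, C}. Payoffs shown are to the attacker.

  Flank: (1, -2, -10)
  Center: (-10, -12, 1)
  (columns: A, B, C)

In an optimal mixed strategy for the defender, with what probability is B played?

Row minima: Flank → -10, Center → -12; maximin = -10.
Column maxima: A → 1, B → -2, C → 1; minimax = -2.
-10 ≠ -2, so there is no saddle point; optimal play is mixed.
A is strictly dominated by B (it gives the attacker strictly more in every row), so the defender never plays it.
On the remaining 2×2 (Flank, Center vs B, C):
Let the attacker play Flank with probability p. Expected payoff against B: (-2)p + (-12)(1−p) = 10p − 12; against C: (-10)p + 1(1−p) = −11p + 1.
Setting these equal: 10p − 12 = −11p + 1 ⇒ 21p = 13 ⇒ p = 13/21, and the value is (10)·(13/21) − 12 = -122/21.
For the defender: with q = P(B), equating Flank's and Center's payoffs gives 8q − 10 = −13q + 1 ⇒ q = 11/21.

11/21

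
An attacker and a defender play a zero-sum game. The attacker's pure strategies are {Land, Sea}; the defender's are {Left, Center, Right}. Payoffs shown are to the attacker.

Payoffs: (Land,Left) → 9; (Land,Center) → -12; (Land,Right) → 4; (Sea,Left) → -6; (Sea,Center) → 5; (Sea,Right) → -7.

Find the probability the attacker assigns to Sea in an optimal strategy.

4/7

Row minima: Land → -12, Sea → -7; maximin = -7.
Column maxima: Left → 9, Center → 5, Right → 4; minimax = 4.
-7 ≠ 4, so there is no saddle point; optimal play is mixed.
Left is strictly dominated by Right (it gives the attacker strictly more in every row), so the defender never plays it.
On the remaining 2×2 (Land, Sea vs Center, Right):
Let the attacker play Land with probability p. Expected payoff against Center: (-12)p + 5(1−p) = −17p + 5; against Right: 4p + (-7)(1−p) = 11p − 7.
Setting these equal: −17p + 5 = 11p − 7 ⇒ −28p = -12 ⇒ p = 3/7, and the value is (-17)·(3/7) + 5 = -16/7.
For the defender: with q = P(Center), equating Land's and Sea's payoffs gives −16q + 4 = 12q − 7 ⇒ q = 11/28.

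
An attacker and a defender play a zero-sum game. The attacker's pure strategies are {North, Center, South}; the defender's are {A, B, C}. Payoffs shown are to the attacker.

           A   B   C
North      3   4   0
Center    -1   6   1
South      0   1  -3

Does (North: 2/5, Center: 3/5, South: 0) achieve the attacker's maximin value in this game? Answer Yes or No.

Against A this mix gives (2/5)·3 + (3/5)·(-1) = 3/5.
Against B this mix gives (2/5)·4 + (3/5)·6 = 26/5.
Against C this mix gives (2/5)·0 + (3/5)·1 = 3/5.
All of the defender's active replies (A, C) yield 3/5, and no column does worse for the attacker. The mix makes the defender indifferent and guarantees 3/5, so it is optimal.

Yes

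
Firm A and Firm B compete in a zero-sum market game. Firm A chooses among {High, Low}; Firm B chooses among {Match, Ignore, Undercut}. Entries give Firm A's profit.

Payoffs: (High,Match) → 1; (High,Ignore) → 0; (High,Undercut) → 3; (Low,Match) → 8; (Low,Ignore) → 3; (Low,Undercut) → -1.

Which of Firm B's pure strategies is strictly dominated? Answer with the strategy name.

Match

Ignore holds Firm A's payoff strictly below Match in every row: 0 < 1, 3 < 8.
So Match is strictly dominated for Firm B.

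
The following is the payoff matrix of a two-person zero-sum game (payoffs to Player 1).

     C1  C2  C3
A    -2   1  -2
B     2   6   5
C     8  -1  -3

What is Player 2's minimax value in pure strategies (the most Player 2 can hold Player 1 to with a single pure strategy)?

5

Column maxima: C1 → 8, C2 → 6, C3 → 5.
The smallest of these is 5.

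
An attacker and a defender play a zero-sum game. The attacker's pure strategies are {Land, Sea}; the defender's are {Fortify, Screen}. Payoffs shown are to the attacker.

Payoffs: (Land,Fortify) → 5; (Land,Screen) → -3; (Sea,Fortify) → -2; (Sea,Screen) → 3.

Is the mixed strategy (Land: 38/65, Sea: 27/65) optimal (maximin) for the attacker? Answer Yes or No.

Against Fortify this mix gives (38/65)·5 + (27/65)·(-2) = 136/65.
Against Screen this mix gives (38/65)·(-3) + (27/65)·3 = -33/65.
The defender will play Screen, holding the attacker to -33/65. Shifting weight toward the row that does better against Screen would raise this floor (the equalizing mix achieves 9/13 against both Screen and Fortify), so the proposed strategy is not optimal.

No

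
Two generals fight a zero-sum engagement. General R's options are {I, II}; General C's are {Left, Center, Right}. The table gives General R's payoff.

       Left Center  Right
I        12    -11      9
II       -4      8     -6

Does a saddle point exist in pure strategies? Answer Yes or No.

No

Row minima: I → -11, II → -6; maximin = -6.
Column maxima: Left → 12, Center → 8, Right → 9; minimax = 8.
-6 ≠ 8, so no pure-strategy equilibrium exists.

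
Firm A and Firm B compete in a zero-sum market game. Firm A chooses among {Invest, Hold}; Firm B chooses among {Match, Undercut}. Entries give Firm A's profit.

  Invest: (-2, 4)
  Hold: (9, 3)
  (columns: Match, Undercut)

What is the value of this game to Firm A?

Row minima: Invest → -2, Hold → 3; maximin = 3.
Column maxima: Match → 9, Undercut → 4; minimax = 4.
3 ≠ 4, so there is no saddle point; optimal play is mixed.
Let Firm A play Invest with probability p. Expected payoff against Match: (-2)p + 9(1−p) = −11p + 9; against Undercut: 4p + 3(1−p) = p + 3.
Setting these equal: −11p + 9 = p + 3 ⇒ −12p = -6 ⇒ p = 1/2, and the value is (-11)·(1/2) + 9 = 7/2.
For Firm B: with q = P(Match), equating Invest's and Hold's payoffs gives −6q + 4 = 6q + 3 ⇒ q = 1/12.

7/2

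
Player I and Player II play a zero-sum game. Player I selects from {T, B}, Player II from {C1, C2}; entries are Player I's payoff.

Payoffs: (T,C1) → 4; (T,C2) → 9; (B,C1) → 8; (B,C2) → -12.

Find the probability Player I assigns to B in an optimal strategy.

1/5

Row minima: T → 4, B → -12; maximin = 4.
Column maxima: C1 → 8, C2 → 9; minimax = 8.
4 ≠ 8, so there is no saddle point; optimal play is mixed.
Let Player I play T with probability p. Expected payoff against C1: 4p + 8(1−p) = −4p + 8; against C2: 9p + (-12)(1−p) = 21p − 12.
Setting these equal: −4p + 8 = 21p − 12 ⇒ −25p = -20 ⇒ p = 4/5, and the value is (-4)·(4/5) + 8 = 24/5.
For Player II: with q = P(C1), equating T's and B's payoffs gives −5q + 9 = 20q − 12 ⇒ q = 21/25.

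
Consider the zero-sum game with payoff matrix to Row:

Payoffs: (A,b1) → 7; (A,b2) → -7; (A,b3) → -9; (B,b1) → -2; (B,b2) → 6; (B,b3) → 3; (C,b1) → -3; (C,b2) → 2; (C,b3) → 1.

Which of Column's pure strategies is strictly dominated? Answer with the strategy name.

b3 holds Row's payoff strictly below b2 in every row: -9 < -7, 3 < 6, 1 < 2.
So b2 is strictly dominated for Column.

b2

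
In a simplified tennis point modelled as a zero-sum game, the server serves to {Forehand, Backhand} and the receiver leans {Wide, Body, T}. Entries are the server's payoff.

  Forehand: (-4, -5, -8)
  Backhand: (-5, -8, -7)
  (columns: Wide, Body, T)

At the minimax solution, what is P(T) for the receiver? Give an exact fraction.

Row minima: Forehand → -8, Backhand → -8; maximin = -8.
Column maxima: Wide → -4, Body → -5, T → -7; minimax = -7.
-8 ≠ -7, so there is no saddle point; optimal play is mixed.
Wide is strictly dominated by Body (it gives the server strictly more in every row), so the receiver never plays it.
On the remaining 2×2 (Forehand, Backhand vs Body, T):
Let the server play Forehand with probability p. Expected payoff against Body: (-5)p + (-8)(1−p) = 3p − 8; against T: (-8)p + (-7)(1−p) = −p − 7.
Setting these equal: 3p − 8 = −p − 7 ⇒ 4p = 1 ⇒ p = 1/4, and the value is (3)·(1/4) − 8 = -29/4.
For the receiver: with q = P(Body), equating Forehand's and Backhand's payoffs gives 3q − 8 = −q − 7 ⇒ q = 1/4.

3/4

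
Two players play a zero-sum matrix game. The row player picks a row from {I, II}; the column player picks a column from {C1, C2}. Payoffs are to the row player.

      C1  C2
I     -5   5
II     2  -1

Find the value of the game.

Row minima: I → -5, II → -1; maximin = -1.
Column maxima: C1 → 2, C2 → 5; minimax = 2.
-1 ≠ 2, so there is no saddle point; optimal play is mixed.
Let the row player play I with probability p. Expected payoff against C1: (-5)p + 2(1−p) = −7p + 2; against C2: 5p + (-1)(1−p) = 6p − 1.
Setting these equal: −7p + 2 = 6p − 1 ⇒ −13p = -3 ⇒ p = 3/13, and the value is (-7)·(3/13) + 2 = 5/13.
For the column player: with q = P(C1), equating I's and II's payoffs gives −10q + 5 = 3q − 1 ⇒ q = 6/13.

5/13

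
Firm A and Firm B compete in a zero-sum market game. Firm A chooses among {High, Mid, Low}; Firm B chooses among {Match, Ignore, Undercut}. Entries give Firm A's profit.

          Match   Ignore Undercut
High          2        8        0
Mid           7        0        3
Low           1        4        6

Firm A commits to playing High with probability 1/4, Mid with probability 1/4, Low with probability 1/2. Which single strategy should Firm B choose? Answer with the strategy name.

Match

If Firm B plays Match, Firm A's expected payoff is (1/4)·2 + (1/4)·7 + (1/2)·1 = 11/4.
If Firm B plays Ignore, Firm A's expected payoff is (1/4)·8 + (1/4)·0 + (1/2)·4 = 4.
If Firm B plays Undercut, Firm A's expected payoff is (1/4)·0 + (1/4)·3 + (1/2)·6 = 15/4.
Firm B minimizes Firm A's payoff; the smallest is 11/4, so the best response is Match.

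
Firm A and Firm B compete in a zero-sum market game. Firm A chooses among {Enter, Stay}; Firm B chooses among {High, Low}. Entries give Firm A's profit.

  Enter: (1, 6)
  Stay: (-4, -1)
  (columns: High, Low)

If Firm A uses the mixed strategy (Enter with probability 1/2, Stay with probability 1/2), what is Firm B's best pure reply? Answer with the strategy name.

High

If Firm B plays High, Firm A's expected payoff is (1/2)·1 + (1/2)·(-4) = -3/2.
If Firm B plays Low, Firm A's expected payoff is (1/2)·6 + (1/2)·(-1) = 5/2.
Firm B minimizes Firm A's payoff; the smallest is -3/2, so the best response is High.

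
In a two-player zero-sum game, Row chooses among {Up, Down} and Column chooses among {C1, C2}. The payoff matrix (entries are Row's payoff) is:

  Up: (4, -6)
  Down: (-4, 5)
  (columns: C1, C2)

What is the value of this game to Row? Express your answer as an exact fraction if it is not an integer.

-4/19

Row minima: Up → -6, Down → -4; maximin = -4.
Column maxima: C1 → 4, C2 → 5; minimax = 4.
-4 ≠ 4, so there is no saddle point; optimal play is mixed.
Let Row play Up with probability p. Expected payoff against C1: 4p + (-4)(1−p) = 8p − 4; against C2: (-6)p + 5(1−p) = −11p + 5.
Setting these equal: 8p − 4 = −11p + 5 ⇒ 19p = 9 ⇒ p = 9/19, and the value is (8)·(9/19) − 4 = -4/19.
For Column: with q = P(C1), equating Up's and Down's payoffs gives 10q − 6 = −9q + 5 ⇒ q = 11/19.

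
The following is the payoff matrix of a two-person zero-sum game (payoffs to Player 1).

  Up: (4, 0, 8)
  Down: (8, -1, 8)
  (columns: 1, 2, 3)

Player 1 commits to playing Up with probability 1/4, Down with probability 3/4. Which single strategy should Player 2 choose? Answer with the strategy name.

If Player 2 plays 1, Player 1's expected payoff is (1/4)·4 + (3/4)·8 = 7.
If Player 2 plays 2, Player 1's expected payoff is (1/4)·0 + (3/4)·(-1) = -3/4.
If Player 2 plays 3, Player 1's expected payoff is (1/4)·8 + (3/4)·8 = 8.
Player 2 minimizes Player 1's payoff; the smallest is -3/4, so the best response is 2.

2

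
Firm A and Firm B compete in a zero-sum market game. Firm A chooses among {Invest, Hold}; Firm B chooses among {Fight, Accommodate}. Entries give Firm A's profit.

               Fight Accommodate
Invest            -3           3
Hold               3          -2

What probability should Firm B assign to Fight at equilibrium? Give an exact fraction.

Row minima: Invest → -3, Hold → -2; maximin = -2.
Column maxima: Fight → 3, Accommodate → 3; minimax = 3.
-2 ≠ 3, so there is no saddle point; optimal play is mixed.
Let Firm A play Invest with probability p. Expected payoff against Fight: (-3)p + 3(1−p) = −6p + 3; against Accommodate: 3p + (-2)(1−p) = 5p − 2.
Setting these equal: −6p + 3 = 5p − 2 ⇒ −11p = -5 ⇒ p = 5/11, and the value is (-6)·(5/11) + 3 = 3/11.
For Firm B: with q = P(Fight), equating Invest's and Hold's payoffs gives −6q + 3 = 5q − 2 ⇒ q = 5/11.

5/11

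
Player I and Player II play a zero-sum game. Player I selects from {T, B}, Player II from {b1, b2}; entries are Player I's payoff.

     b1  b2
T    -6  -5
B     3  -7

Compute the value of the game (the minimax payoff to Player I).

Row minima: T → -6, B → -7; maximin = -6.
Column maxima: b1 → 3, b2 → -5; minimax = -5.
-6 ≠ -5, so there is no saddle point; optimal play is mixed.
Let Player I play T with probability p. Expected payoff against b1: (-6)p + 3(1−p) = −9p + 3; against b2: (-5)p + (-7)(1−p) = 2p − 7.
Setting these equal: −9p + 3 = 2p − 7 ⇒ −11p = -10 ⇒ p = 10/11, and the value is (-9)·(10/11) + 3 = -57/11.
For Player II: with q = P(b1), equating T's and B's payoffs gives −q − 5 = 10q − 7 ⇒ q = 2/11.

-57/11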